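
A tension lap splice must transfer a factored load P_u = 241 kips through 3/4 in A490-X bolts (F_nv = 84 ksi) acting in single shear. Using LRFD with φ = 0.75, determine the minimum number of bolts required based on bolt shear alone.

A_b = π·0.75²/4 = 0.4418 in².
Per-bolt design strength φR_n = 0.75 × 84 × 0.4418 × 1 = 27.83 kips.
n ≥ 241 / 27.83 = 8.659 → use 9 bolts.

9 bolts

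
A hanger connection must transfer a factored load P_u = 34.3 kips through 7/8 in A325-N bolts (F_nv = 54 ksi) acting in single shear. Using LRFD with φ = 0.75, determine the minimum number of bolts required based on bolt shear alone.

2 bolts

A_b = π·0.875²/4 = 0.6013 in².
Per-bolt design strength φR_n = 0.75 × 54 × 0.6013 × 1 = 24.35 kips.
n ≥ 34.3 / 24.35 = 1.408 → use 2 bolts.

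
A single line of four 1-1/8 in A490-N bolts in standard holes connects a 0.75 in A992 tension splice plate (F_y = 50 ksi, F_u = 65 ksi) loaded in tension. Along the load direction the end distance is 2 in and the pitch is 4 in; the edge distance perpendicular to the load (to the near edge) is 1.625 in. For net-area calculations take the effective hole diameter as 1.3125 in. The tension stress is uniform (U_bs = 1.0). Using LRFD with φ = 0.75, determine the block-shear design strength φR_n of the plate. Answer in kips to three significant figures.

Shear plane L_v = 2 + 3·4 = 14 in; A_gv = 14 × 0.75 = 10.5 in².
A_nv = (14 − 3.5·1.3125) × 0.75 = 7.055 in².
A_nt = (1.625 − 0.5·1.3125) × 0.75 = 0.7266 in².
0.6 F_u A_nv = 275.1 kips; 0.6 F_y A_gv = 315 kips → shear rupture governs the shear term.
R_n = 275.1 + 1.0 × 65 × 0.7266 = 322.4 kips.
Design strength φR_n = 0.75 × 322.4 = 242 kips.

242 kips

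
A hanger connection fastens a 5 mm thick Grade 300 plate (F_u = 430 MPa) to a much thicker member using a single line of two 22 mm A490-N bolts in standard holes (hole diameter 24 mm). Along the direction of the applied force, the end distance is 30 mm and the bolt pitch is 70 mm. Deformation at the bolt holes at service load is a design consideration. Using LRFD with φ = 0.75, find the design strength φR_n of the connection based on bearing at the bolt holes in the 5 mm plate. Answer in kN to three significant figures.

Per bolt r_n = 1.2 l_c t F_u ≤ 2.4 d t F_u; upper limit = 2.4 × 22 × 5 × 430 / 1000 = 113.5 kN.
Edge bolt: l_c = 30 − 24/2 = 18 mm → 1.2 × 18 × 5 × 430 / 1000 = 46.44 → r_n = 46.44 kN.
Interior bolts: l_c = 70 − 24 = 46 mm → 1.2 × 46 × 5 × 430 / 1000 = 118.7 → r_n = 113.5 kN.
R_n = 1 × 46.44 + 1 × 113.5 = 160 kN.
Design strength φR_n = 0.75 × 160 = 120 kN.

120 kN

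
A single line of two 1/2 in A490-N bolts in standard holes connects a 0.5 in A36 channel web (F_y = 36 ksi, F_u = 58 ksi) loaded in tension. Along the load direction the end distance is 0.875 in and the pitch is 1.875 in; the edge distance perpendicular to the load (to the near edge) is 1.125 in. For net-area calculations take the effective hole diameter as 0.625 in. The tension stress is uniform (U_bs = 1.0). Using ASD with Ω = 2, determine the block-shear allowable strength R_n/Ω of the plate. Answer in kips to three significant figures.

Shear plane L_v = 0.875 + 1·1.875 = 2.75 in; A_gv = 2.75 × 0.5 = 1.375 in².
A_nv = (2.75 − 1.5·0.625) × 0.5 = 0.9062 in².
A_nt = (1.125 − 0.5·0.625) × 0.5 = 0.4062 in².
0.6 F_u A_nv = 31.54 kips; 0.6 F_y A_gv = 29.7 kips → shear yielding governs the shear term.
R_n = 29.7 + 1.0 × 58 × 0.4062 = 53.26 kips.
Allowable strength R_n/Ω = 53.26 / 2 = 26.6 kips.

26.6 kips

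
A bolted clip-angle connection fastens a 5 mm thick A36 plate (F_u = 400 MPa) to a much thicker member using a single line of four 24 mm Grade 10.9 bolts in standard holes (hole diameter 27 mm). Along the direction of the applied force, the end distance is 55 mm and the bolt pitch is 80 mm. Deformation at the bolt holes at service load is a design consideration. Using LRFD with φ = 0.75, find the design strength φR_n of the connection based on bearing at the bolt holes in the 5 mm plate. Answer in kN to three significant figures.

334 kN

Per bolt r_n = 1.2 l_c t F_u ≤ 2.4 d t F_u; upper limit = 2.4 × 24 × 5 × 400 / 1000 = 115.2 kN.
Edge bolt: l_c = 55 − 27/2 = 41.5 mm → 1.2 × 41.5 × 5 × 400 / 1000 = 99.6 → r_n = 99.6 kN.
Interior bolts: l_c = 80 − 27 = 53 mm → 1.2 × 53 × 5 × 400 / 1000 = 127.2 → r_n = 115.2 kN.
R_n = 1 × 99.6 + 3 × 115.2 = 445.2 kN.
Design strength φR_n = 0.75 × 445.2 = 334 kN.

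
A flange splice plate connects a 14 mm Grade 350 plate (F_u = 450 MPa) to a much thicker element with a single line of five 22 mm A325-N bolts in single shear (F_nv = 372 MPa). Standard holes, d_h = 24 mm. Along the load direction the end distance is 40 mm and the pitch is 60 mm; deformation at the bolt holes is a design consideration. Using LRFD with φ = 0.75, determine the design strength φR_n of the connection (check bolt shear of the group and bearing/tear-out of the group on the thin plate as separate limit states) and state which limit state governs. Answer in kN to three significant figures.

Bolt shear: A_b = π·22²/4 = 380.1 mm²; R_n = 372 × 380.1 × 5 × 1 / 1000 = 707 kN → 0.75 × 707 = 530 kN.
Bearing (1.2 l_c t F_u ≤ 2.4 d t F_u): upper limit = 2.4·22·14·450 / 1000 = 332.6 kN.
  Edge l_c = 40 − 24/2 = 28 → r_n = 211.7 kN; interior l_c = 60 − 24 = 36 → r_n = 272.2 kN.
  R_n,bearing = 1·211.7 + 4·272.2 = 1300 kN → 0.75 × 1300 = 975 kN.
Bolt shear governs: 530 kN.

530 kN (bolt shear governs)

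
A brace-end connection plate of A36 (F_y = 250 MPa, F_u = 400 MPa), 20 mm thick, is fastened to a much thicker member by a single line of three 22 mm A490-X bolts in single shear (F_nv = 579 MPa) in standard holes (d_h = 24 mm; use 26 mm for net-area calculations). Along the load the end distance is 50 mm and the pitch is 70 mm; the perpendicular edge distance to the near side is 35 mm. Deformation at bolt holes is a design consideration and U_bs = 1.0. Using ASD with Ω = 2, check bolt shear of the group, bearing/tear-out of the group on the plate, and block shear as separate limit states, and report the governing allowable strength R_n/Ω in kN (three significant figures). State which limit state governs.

330 kN (bolt shear governs)

Bolt shear: A_b = π·22²/4 = 380.1 mm²; R_n = 579 × 380.1 × 3 × 1 / 1000 = 660.3 kN → 660.3 / 2 = 330 kN.
Bearing: edge l_c = 38, r_n = 364.8 kN; interior l_c = 46, r_n = 422.4 kN; R_n = 364.8 + 2·422.4 = 1210 kN → 605 kN.
Block shear: A_gv = 3800, A_nv = 2500, A_nt = 440 mm²; R_n = min(0.6F_uA_nv, 0.6F_yA_gv) + U_bs·F_u·A_nt = 746 kN → 373 kN.
Bolt shear governs: 330 kN.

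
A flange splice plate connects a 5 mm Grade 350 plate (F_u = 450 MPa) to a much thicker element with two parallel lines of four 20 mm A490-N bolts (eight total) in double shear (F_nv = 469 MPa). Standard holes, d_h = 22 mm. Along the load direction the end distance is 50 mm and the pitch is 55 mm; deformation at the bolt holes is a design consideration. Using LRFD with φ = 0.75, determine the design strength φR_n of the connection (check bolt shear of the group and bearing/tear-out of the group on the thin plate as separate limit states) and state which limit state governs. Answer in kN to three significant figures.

Bolt shear: A_b = π·20²/4 = 314.2 mm²; R_n = 469 × 314.2 × 8 × 2 / 1000 = 2357 kN → 0.75 × 2357 = 1770 kN.
Bearing (1.2 l_c t F_u ≤ 2.4 d t F_u): upper limit = 2.4·20·5·450 / 1000 = 108 kN.
  Edge l_c = 50 − 22/2 = 39 → r_n = 105.3 kN; interior l_c = 55 − 22 = 33 → r_n = 89.1 kN.
  R_n,bearing = 2·105.3 + 6·89.1 = 745.2 kN → 0.75 × 745.2 = 559 kN.
Bearing governs: 559 kN.

559 kN (bearing governs)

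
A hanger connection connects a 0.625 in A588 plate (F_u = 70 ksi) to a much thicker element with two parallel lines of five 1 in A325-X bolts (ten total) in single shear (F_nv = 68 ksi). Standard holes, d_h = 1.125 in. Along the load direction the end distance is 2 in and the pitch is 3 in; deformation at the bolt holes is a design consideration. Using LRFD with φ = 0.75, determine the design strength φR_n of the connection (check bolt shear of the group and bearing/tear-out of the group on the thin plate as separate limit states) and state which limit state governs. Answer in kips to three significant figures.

401 kips (bolt shear governs)

Bolt shear: A_b = π·1²/4 = 0.7854 in²; R_n = 68 × 0.7854 × 10 × 1 = 534.1 kips → 0.75 × 534.1 = 401 kips.
Bearing (1.2 l_c t F_u ≤ 2.4 d t F_u): upper limit = 2.4·1·0.625·70 = 105 kips.
  Edge l_c = 2 − 1.125/2 = 1.438 → r_n = 75.47 kips; interior l_c = 3 − 1.125 = 1.875 → r_n = 98.44 kips.
  R_n,bearing = 2·75.47 + 8·98.44 = 938.4 kips → 0.75 × 938.4 = 704 kips.
Bolt shear governs: 401 kips.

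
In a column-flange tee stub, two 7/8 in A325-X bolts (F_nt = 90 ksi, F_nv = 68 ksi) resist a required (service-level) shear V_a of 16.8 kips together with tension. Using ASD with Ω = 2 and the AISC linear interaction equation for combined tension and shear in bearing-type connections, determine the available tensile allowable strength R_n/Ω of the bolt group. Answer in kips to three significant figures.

A_b = π·0.875²/4 = 0.6013 in²; f_rv = 16.8 / (2 × 0.6013) = 13.97 ksi.
F'_nt = 1.3 F_nt − (Ω F_nt / F_nv) f_rv = 1.3·90 − (2·90/68)·13.97 = 80.02 ksi, capped at F_nt → F'_nt = 80.02 ksi.
R_n = F'_nt · A_b · n = 80.02 × 0.6013 × 2 = 96.24 kips.
Allowable strength R_n/Ω = 96.24 / 2 = 48.1 kips.

48.1 kips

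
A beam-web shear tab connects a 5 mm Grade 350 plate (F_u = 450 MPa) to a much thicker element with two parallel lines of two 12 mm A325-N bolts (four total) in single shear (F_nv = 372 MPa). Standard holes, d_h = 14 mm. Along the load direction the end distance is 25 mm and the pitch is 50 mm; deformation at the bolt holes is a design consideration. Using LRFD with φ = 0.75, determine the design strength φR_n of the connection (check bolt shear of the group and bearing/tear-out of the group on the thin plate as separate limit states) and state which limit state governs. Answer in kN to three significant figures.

Bolt shear: A_b = π·12²/4 = 113.1 mm²; R_n = 372 × 113.1 × 4 × 1 / 1000 = 168.3 kN → 0.75 × 168.3 = 126 kN.
Bearing (1.2 l_c t F_u ≤ 2.4 d t F_u): upper limit = 2.4·12·5·450 / 1000 = 64.8 kN.
  Edge l_c = 25 − 14/2 = 18 → r_n = 48.6 kN; interior l_c = 50 − 14 = 36 → r_n = 64.8 kN.
  R_n,bearing = 2·48.6 + 2·64.8 = 226.8 kN → 0.75 × 226.8 = 170 kN.
Bolt shear governs: 126 kN.

126 kN (bolt shear governs)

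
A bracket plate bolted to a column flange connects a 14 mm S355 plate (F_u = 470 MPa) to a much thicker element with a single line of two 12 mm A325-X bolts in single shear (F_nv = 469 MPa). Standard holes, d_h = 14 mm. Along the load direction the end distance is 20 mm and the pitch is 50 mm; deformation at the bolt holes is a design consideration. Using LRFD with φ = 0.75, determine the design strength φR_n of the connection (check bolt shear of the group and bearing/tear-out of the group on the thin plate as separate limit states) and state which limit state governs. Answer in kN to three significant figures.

79.6 kN (bolt shear governs)

Bolt shear: A_b = π·12²/4 = 113.1 mm²; R_n = 469 × 113.1 × 2 × 1 / 1000 = 106.1 kN → 0.75 × 106.1 = 79.6 kN.
Bearing (1.2 l_c t F_u ≤ 2.4 d t F_u): upper limit = 2.4·12·14·470 / 1000 = 189.5 kN.
  Edge l_c = 20 − 14/2 = 13 → r_n = 102.6 kN; interior l_c = 50 − 14 = 36 → r_n = 189.5 kN.
  R_n,bearing = 1·102.6 + 1·189.5 = 292.2 kN → 0.75 × 292.2 = 219 kN.
Bolt shear governs: 79.6 kN.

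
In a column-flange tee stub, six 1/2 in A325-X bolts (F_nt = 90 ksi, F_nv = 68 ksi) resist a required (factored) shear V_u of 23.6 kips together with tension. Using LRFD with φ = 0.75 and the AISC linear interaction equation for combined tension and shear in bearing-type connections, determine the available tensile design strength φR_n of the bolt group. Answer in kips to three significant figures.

A_b = π·0.5²/4 = 0.1963 in²; f_rv = 23.6 / (6 × 0.1963) = 20.03 ksi.
F'_nt = 1.3 F_nt − (F_nt / φF_nv) f_rv = 1.3·90 − (90/(0.75·68))·20.03 = 81.65 ksi, capped at F_nt → F'_nt = 81.65 ksi.
R_n = F'_nt · A_b · n = 81.65 × 0.1963 × 6 = 96.19 kips.
Design strength φR_n = 0.75 × 96.19 = 72.1 kips.

72.1 kips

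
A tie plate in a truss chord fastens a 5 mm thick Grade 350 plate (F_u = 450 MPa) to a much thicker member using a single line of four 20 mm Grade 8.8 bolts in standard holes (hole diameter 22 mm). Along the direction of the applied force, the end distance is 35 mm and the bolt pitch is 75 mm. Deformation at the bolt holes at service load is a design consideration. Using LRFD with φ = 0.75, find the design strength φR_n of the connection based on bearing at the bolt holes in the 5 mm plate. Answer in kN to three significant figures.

Per bolt r_n = 1.2 l_c t F_u ≤ 2.4 d t F_u; upper limit = 2.4 × 20 × 5 × 450 / 1000 = 108 kN.
Edge bolt: l_c = 35 − 22/2 = 24 mm → 1.2 × 24 × 5 × 450 / 1000 = 64.8 → r_n = 64.8 kN.
Interior bolts: l_c = 75 − 22 = 53 mm → 1.2 × 53 × 5 × 450 / 1000 = 143.1 → r_n = 108 kN.
R_n = 1 × 64.8 + 3 × 108 = 388.8 kN.
Design strength φR_n = 0.75 × 388.8 = 292 kN.

292 kN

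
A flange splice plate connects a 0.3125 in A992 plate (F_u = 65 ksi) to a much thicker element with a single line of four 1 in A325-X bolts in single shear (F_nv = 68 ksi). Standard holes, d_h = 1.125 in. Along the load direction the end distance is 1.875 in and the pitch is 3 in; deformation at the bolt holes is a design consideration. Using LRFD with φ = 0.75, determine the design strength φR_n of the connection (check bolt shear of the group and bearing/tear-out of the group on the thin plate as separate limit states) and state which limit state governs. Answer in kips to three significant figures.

Bolt shear: A_b = π·1²/4 = 0.7854 in²; R_n = 68 × 0.7854 × 4 × 1 = 213.6 kips → 0.75 × 213.6 = 160 kips.
Bearing (1.2 l_c t F_u ≤ 2.4 d t F_u): upper limit = 2.4·1·0.3125·65 = 48.75 kips.
  Edge l_c = 1.875 − 1.125/2 = 1.312 → r_n = 31.99 kips; interior l_c = 3 − 1.125 = 1.875 → r_n = 45.7 kips.
  R_n,bearing = 1·31.99 + 3·45.7 = 169.1 kips → 0.75 × 169.1 = 127 kips.
Bearing governs: 127 kips.

127 kips (bearing governs)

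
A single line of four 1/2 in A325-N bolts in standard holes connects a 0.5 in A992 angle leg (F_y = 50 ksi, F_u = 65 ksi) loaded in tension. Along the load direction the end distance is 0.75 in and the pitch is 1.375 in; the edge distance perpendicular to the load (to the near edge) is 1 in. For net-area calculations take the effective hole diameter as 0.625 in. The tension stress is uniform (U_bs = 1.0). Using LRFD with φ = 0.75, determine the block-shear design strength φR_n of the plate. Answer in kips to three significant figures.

56.1 kips

Shear plane L_v = 0.75 + 3·1.375 = 4.875 in; A_gv = 4.875 × 0.5 = 2.438 in².
A_nv = (4.875 − 3.5·0.625) × 0.5 = 1.344 in².
A_nt = (1 − 0.5·0.625) × 0.5 = 0.3438 in².
0.6 F_u A_nv = 52.41 kips; 0.6 F_y A_gv = 73.12 kips → shear rupture governs the shear term.
R_n = 52.41 + 1.0 × 65 × 0.3438 = 74.75 kips.
Design strength φR_n = 0.75 × 74.75 = 56.1 kips.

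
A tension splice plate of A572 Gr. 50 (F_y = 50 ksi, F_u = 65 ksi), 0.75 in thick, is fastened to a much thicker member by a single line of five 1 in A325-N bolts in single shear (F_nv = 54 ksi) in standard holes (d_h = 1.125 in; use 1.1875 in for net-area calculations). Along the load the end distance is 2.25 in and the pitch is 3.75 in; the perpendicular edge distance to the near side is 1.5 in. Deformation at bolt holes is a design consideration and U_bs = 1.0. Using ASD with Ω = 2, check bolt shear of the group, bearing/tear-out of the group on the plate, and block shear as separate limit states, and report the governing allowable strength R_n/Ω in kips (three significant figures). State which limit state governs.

Bolt shear: A_b = π·1²/4 = 0.7854 in²; R_n = 54 × 0.7854 × 5 × 1 = 212.1 kips → 212.1 / 2 = 106 kips.
Bearing: edge l_c = 1.688, r_n = 98.72 kips; interior l_c = 2.625, r_n = 117 kips; R_n = 98.72 + 4·117 = 566.7 kips → 283 kips.
Block shear: A_gv = 12.94, A_nv = 8.93, A_nt = 0.6797 in²; R_n = min(0.6F_uA_nv, 0.6F_yA_gv) + U_bs·F_u·A_nt = 392.4 kips → 196 kips.
Bolt shear governs: 106 kips.

106 kips (bolt shear governs)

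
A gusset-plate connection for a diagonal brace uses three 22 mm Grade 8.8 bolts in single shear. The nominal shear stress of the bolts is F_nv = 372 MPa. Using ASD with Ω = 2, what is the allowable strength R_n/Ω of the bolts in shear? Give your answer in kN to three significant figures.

212 kN

A_b = π × 22² / 4 = 380.1 mm².
R_n = F_nv · A_b · n · n_s = 372 × 380.1 × 3 × 1 / 1000 = 424.2 kN.
Allowable strength R_n/Ω = 424.2 / 2 = 212 kN.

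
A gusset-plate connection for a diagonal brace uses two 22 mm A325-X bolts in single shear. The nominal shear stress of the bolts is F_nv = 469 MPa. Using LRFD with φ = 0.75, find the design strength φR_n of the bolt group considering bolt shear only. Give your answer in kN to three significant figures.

A_b = π × 22² / 4 = 380.1 mm².
R_n = F_nv · A_b · n · n_s = 469 × 380.1 × 2 × 1 / 1000 = 356.6 kN.
Design strength φR_n = 0.75 × 356.6 = 267 kN.

267 kN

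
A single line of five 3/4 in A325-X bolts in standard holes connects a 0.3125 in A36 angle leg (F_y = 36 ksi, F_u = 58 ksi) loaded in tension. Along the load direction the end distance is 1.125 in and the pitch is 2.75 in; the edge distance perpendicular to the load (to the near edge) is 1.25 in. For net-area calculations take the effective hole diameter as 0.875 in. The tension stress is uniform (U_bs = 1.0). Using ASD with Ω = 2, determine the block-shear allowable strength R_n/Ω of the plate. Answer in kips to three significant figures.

48.3 kips

Shear plane L_v = 1.125 + 4·2.75 = 12.12 in; A_gv = 12.12 × 0.3125 = 3.789 in².
A_nv = (12.12 − 4.5·0.875) × 0.3125 = 2.559 in².
A_nt = (1.25 − 0.5·0.875) × 0.3125 = 0.2539 in².
0.6 F_u A_nv = 89.04 kips; 0.6 F_y A_gv = 81.84 kips → shear yielding governs the shear term.
R_n = 81.84 + 1.0 × 58 × 0.2539 = 96.57 kips.
Allowable strength R_n/Ω = 96.57 / 2 = 48.3 kips.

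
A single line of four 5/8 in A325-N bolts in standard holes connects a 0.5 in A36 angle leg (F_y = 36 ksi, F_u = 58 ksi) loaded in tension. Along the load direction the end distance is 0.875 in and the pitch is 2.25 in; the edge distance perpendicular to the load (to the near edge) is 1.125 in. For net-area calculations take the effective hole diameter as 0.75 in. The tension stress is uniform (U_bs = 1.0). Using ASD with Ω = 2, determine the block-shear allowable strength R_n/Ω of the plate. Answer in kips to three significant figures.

52 kips

Shear plane L_v = 0.875 + 3·2.25 = 7.625 in; A_gv = 7.625 × 0.5 = 3.812 in².
A_nv = (7.625 − 3.5·0.75) × 0.5 = 2.5 in².
A_nt = (1.125 − 0.5·0.75) × 0.5 = 0.375 in².
0.6 F_u A_nv = 87 kips; 0.6 F_y A_gv = 82.35 kips → shear yielding governs the shear term.
R_n = 82.35 + 1.0 × 58 × 0.375 = 104.1 kips.
Allowable strength R_n/Ω = 104.1 / 2 = 52 kips.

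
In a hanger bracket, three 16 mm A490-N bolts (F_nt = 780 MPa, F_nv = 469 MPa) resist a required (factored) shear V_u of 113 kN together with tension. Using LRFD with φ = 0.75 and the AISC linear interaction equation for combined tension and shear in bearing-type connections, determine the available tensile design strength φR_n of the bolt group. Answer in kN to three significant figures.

271 kN

A_b = π·16²/4 = 201.1 mm²; f_rv = 113 × 1000 / (3 × 201.1) = 187.3 MPa.
F'_nt = 1.3 F_nt − (F_nt / φF_nv) f_rv = 1.3·780 − (780/(0.75·469))·187.3 = 598.6 MPa, capped at F_nt → F'_nt = 598.6 MPa.
R_n = F'_nt · A_b · n = 598.6 × 201.1 × 3 / 1000 = 361.1 kN.
Design strength φR_n = 0.75 × 361.1 = 271 kN.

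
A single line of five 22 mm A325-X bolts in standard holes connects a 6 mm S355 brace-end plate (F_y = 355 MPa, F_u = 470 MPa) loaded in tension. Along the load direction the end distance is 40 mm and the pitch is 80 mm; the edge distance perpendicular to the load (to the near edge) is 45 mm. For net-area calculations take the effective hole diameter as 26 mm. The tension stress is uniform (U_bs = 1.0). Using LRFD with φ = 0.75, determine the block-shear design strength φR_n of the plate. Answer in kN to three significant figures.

376 kN

Shear plane L_v = 40 + 4·80 = 360 mm; A_gv = 360 × 6 = 2160 mm².
A_nv = (360 − 4.5·26) × 6 = 1458 mm².
A_nt = (45 − 0.5·26) × 6 = 192 mm².
0.6 F_u A_nv = 411.2 kN; 0.6 F_y A_gv = 460.1 kN → shear rupture governs the shear term.
R_n = 411.2 + 1.0 × 470 × 192 / 1000 = 501.4 kN.
Design strength φR_n = 0.75 × 501.4 = 376 kN.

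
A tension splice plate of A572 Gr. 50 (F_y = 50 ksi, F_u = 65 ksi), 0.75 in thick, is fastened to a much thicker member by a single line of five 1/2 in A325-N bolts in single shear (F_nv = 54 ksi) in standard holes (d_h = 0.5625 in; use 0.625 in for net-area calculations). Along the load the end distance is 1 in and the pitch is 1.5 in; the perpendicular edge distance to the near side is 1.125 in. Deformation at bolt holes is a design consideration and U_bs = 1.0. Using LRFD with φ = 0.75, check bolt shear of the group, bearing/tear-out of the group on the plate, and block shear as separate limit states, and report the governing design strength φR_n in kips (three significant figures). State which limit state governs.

Bolt shear: A_b = π·0.5²/4 = 0.1963 in²; R_n = 54 × 0.1963 × 5 × 1 = 53.01 kips → 0.75 × 53.01 = 39.8 kips.
Bearing: edge l_c = 0.7188, r_n = 42.05 kips; interior l_c = 0.9375, r_n = 54.84 kips; R_n = 42.05 + 4·54.84 = 261.4 kips → 196 kips.
Block shear: A_gv = 5.25, A_nv = 3.141, A_nt = 0.6094 in²; R_n = min(0.6F_uA_nv, 0.6F_yA_gv) + U_bs·F_u·A_nt = 162.1 kips → 122 kips.
Bolt shear governs: 39.8 kips.

39.8 kips (bolt shear governs)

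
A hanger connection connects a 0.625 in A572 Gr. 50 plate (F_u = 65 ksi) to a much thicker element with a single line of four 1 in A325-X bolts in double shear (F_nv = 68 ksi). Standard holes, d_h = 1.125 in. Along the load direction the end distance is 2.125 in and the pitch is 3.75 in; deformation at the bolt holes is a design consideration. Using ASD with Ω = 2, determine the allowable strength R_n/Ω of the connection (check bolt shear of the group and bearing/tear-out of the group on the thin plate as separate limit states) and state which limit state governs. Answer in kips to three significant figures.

184 kips (bearing governs)

Bolt shear: A_b = π·1²/4 = 0.7854 in²; R_n = 68 × 0.7854 × 4 × 2 = 427.3 kips → 427.3 / 2 = 214 kips.
Bearing (1.2 l_c t F_u ≤ 2.4 d t F_u): upper limit = 2.4·1·0.625·65 = 97.5 kips.
  Edge l_c = 2.125 − 1.125/2 = 1.562 → r_n = 76.17 kips; interior l_c = 3.75 − 1.125 = 2.625 → r_n = 97.5 kips.
  R_n,bearing = 1·76.17 + 3·97.5 = 368.7 kips → 368.7 / 2 = 184 kips.
Bearing governs: 184 kips.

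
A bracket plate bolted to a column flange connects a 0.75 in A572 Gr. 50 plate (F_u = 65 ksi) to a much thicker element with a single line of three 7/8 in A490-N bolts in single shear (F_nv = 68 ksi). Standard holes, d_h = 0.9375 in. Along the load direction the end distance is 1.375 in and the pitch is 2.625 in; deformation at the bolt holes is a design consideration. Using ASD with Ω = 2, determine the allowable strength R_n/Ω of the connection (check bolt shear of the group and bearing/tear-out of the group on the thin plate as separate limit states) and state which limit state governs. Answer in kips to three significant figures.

Bolt shear: A_b = π·0.875²/4 = 0.6013 in²; R_n = 68 × 0.6013 × 3 × 1 = 122.7 kips → 122.7 / 2 = 61.3 kips.
Bearing (1.2 l_c t F_u ≤ 2.4 d t F_u): upper limit = 2.4·0.875·0.75·65 = 102.4 kips.
  Edge l_c = 1.375 − 0.9375/2 = 0.9062 → r_n = 53.02 kips; interior l_c = 2.625 − 0.9375 = 1.688 → r_n = 98.72 kips.
  R_n,bearing = 1·53.02 + 2·98.72 = 250.5 kips → 250.5 / 2 = 125 kips.
Bolt shear governs: 61.3 kips.

61.3 kips (bolt shear governs)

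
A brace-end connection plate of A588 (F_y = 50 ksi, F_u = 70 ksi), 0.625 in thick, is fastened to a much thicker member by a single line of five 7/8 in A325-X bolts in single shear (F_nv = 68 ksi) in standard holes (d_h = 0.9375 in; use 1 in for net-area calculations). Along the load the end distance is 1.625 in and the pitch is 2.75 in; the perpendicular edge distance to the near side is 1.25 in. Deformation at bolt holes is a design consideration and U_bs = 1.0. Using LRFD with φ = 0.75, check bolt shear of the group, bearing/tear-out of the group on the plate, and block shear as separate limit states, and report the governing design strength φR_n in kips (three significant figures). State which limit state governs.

Bolt shear: A_b = π·0.875²/4 = 0.6013 in²; R_n = 68 × 0.6013 × 5 × 1 = 204.4 kips → 0.75 × 204.4 = 153 kips.
Bearing: edge l_c = 1.156, r_n = 60.7 kips; interior l_c = 1.812, r_n = 91.88 kips; R_n = 60.7 + 4·91.88 = 428.2 kips → 321 kips.
Block shear: A_gv = 7.891, A_nv = 5.078, A_nt = 0.4688 in²; R_n = min(0.6F_uA_nv, 0.6F_yA_gv) + U_bs·F_u·A_nt = 246.1 kips → 185 kips.
Bolt shear governs: 153 kips.

153 kips (bolt shear governs)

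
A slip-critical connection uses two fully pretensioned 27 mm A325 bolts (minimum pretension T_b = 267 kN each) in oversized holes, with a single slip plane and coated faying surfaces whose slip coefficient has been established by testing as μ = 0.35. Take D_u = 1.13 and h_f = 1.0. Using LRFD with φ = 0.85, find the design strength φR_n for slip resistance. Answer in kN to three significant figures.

R_n = μ · D_u · h_f · T_b · n_s · n_b = 0.35 × 1.13 × 1.0 × 267 × 1 × 2 = 211.2 kN.
Design strength φR_n = 0.85 × 211.2 = 180 kN.

180 kN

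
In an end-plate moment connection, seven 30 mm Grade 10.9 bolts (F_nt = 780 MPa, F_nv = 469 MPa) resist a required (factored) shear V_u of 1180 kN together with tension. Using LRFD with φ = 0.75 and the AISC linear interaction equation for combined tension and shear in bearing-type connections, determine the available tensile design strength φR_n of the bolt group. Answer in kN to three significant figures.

A_b = π·30²/4 = 706.9 mm²; f_rv = 1180 × 1000 / (7 × 706.9) = 238.5 MPa.
F'_nt = 1.3 F_nt − (F_nt / φF_nv) f_rv = 1.3·780 − (780/(0.75·469))·238.5 = 485.2 MPa, capped at F_nt → F'_nt = 485.2 MPa.
R_n = F'_nt · A_b · n = 485.2 × 706.9 × 7 / 1000 = 2401 kN.
Design strength φR_n = 0.75 × 2401 = 1800 kN.

1800 kN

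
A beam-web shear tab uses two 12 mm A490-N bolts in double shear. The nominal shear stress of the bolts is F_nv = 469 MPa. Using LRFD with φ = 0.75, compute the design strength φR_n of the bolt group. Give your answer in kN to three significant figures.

A_b = π × 12² / 4 = 113.1 mm².
R_n = F_nv · A_b · n · n_s = 469 × 113.1 × 2 × 2 / 1000 = 212.2 kN.
Design strength φR_n = 0.75 × 212.2 = 159 kN.

159 kN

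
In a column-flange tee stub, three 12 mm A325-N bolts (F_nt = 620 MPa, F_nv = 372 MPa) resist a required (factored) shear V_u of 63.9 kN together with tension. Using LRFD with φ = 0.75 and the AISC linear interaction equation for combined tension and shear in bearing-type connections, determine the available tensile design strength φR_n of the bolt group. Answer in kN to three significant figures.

A_b = π·12²/4 = 113.1 mm²; f_rv = 63.9 × 1000 / (3 × 113.1) = 188.3 MPa.
F'_nt = 1.3 F_nt − (F_nt / φF_nv) f_rv = 1.3·620 − (620/(0.75·372))·188.3 = 387.5 MPa, capped at F_nt → F'_nt = 387.5 MPa.
R_n = F'_nt · A_b · n = 387.5 × 113.1 × 3 / 1000 = 131.5 kN.
Design strength φR_n = 0.75 × 131.5 = 98.6 kN.

98.6 kN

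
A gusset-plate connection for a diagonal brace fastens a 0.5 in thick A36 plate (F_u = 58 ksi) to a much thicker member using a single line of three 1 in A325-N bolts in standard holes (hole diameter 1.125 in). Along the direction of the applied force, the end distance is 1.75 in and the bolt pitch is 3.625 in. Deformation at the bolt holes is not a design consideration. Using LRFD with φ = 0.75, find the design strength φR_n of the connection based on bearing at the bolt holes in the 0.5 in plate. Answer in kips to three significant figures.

169 kips

Per bolt r_n = 1.5 l_c t F_u ≤ 3.0 d t F_u; upper limit = 3.0 × 1 × 0.5 × 58 = 87 kips.
Edge bolt: l_c = 1.75 − 1.125/2 = 1.188 in → 1.5 × 1.188 × 0.5 × 58 = 51.66 → r_n = 51.66 kips.
Interior bolts: l_c = 3.625 − 1.125 = 2.5 in → 1.5 × 2.5 × 0.5 × 58 = 108.8 → r_n = 87 kips.
R_n = 1 × 51.66 + 2 × 87 = 225.7 kips.
Design strength φR_n = 0.75 × 225.7 = 169 kips.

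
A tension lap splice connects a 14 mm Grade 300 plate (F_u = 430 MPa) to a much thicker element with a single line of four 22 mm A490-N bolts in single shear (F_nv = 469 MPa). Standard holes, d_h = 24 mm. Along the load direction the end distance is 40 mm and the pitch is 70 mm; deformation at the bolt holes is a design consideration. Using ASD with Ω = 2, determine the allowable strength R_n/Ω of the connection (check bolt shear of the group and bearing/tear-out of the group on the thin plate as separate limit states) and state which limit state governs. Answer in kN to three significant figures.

357 kN (bolt shear governs)

Bolt shear: A_b = π·22²/4 = 380.1 mm²; R_n = 469 × 380.1 × 4 × 1 / 1000 = 713.1 kN → 713.1 / 2 = 357 kN.
Bearing (1.2 l_c t F_u ≤ 2.4 d t F_u): upper limit = 2.4·22·14·430 / 1000 = 317.9 kN.
  Edge l_c = 40 − 24/2 = 28 → r_n = 202.3 kN; interior l_c = 70 − 24 = 46 → r_n = 317.9 kN.
  R_n,bearing = 1·202.3 + 3·317.9 = 1156 kN → 1156 / 2 = 578 kN.
Bolt shear governs: 357 kN.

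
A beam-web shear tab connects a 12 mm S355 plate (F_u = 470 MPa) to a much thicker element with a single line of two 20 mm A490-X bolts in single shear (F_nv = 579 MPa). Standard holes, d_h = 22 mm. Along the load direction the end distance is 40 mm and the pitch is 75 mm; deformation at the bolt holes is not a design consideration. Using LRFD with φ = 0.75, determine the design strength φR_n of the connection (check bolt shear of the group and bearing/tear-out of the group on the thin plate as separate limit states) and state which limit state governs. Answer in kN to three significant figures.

Bolt shear: A_b = π·20²/4 = 314.2 mm²; R_n = 579 × 314.2 × 2 × 1 / 1000 = 363.8 kN → 0.75 × 363.8 = 273 kN.
Bearing (1.5 l_c t F_u ≤ 3.0 d t F_u): upper limit = 3.0·20·12·470 / 1000 = 338.4 kN.
  Edge l_c = 40 − 22/2 = 29 → r_n = 245.3 kN; interior l_c = 75 − 22 = 53 → r_n = 338.4 kN.
  R_n,bearing = 1·245.3 + 1·338.4 = 583.7 kN → 0.75 × 583.7 = 438 kN.
Bolt shear governs: 273 kN.

273 kN (bolt shear governs)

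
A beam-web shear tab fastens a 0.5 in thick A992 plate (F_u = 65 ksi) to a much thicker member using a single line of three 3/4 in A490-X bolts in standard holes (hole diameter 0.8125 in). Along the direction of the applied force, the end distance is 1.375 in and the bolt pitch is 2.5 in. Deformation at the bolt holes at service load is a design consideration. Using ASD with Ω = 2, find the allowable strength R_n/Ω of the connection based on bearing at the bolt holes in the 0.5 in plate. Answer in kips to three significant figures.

Per bolt r_n = 1.2 l_c t F_u ≤ 2.4 d t F_u; upper limit = 2.4 × 0.75 × 0.5 × 65 = 58.5 kips.
Edge bolt: l_c = 1.375 − 0.8125/2 = 0.9688 in → 1.2 × 0.9688 × 0.5 × 65 = 37.78 → r_n = 37.78 kips.
Interior bolts: l_c = 2.5 − 0.8125 = 1.688 in → 1.2 × 1.688 × 0.5 × 65 = 65.81 → r_n = 58.5 kips.
R_n = 1 × 37.78 + 2 × 58.5 = 154.8 kips.
Allowable strength R_n/Ω = 154.8 / 2 = 77.4 kips.

77.4 kips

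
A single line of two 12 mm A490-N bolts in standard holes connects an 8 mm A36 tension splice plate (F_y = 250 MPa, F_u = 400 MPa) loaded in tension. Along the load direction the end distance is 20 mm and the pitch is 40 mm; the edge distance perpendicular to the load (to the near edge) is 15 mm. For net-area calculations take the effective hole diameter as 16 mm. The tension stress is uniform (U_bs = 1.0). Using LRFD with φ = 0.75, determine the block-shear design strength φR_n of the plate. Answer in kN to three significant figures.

68.6 kN

Shear plane L_v = 20 + 1·40 = 60 mm; A_gv = 60 × 8 = 480 mm².
A_nv = (60 − 1.5·16) × 8 = 288 mm².
A_nt = (15 − 0.5·16) × 8 = 56 mm².
0.6 F_u A_nv = 69.12 kN; 0.6 F_y A_gv = 72 kN → shear rupture governs the shear term.
R_n = 69.12 + 1.0 × 400 × 56 / 1000 = 91.52 kN.
Design strength φR_n = 0.75 × 91.52 = 68.6 kN.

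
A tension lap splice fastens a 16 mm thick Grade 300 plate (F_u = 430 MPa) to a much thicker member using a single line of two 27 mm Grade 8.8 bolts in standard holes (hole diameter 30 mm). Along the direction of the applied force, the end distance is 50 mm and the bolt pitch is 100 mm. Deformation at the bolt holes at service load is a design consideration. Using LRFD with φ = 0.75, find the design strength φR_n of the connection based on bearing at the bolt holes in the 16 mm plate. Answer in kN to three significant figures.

Per bolt r_n = 1.2 l_c t F_u ≤ 2.4 d t F_u; upper limit = 2.4 × 27 × 16 × 430 / 1000 = 445.8 kN.
Edge bolt: l_c = 50 − 30/2 = 35 mm → 1.2 × 35 × 16 × 430 / 1000 = 289 → r_n = 289 kN.
Interior bolts: l_c = 100 − 30 = 70 mm → 1.2 × 70 × 16 × 430 / 1000 = 577.9 → r_n = 445.8 kN.
R_n = 1 × 289 + 1 × 445.8 = 734.8 kN.
Design strength φR_n = 0.75 × 734.8 = 551 kN.

551 kN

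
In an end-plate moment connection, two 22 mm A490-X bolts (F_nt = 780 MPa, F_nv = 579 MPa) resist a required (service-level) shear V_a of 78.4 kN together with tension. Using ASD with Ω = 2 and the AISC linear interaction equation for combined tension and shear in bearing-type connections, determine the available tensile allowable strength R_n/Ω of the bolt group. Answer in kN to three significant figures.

A_b = π·22²/4 = 380.1 mm²; f_rv = 78.4 × 1000 / (2 × 380.1) = 103.1 MPa.
F'_nt = 1.3 F_nt − (Ω F_nt / F_nv) f_rv = 1.3·780 − (2·780/579)·103.1 = 736.2 MPa, capped at F_nt → F'_nt = 736.2 MPa.
R_n = F'_nt · A_b · n = 736.2 × 380.1 × 2 / 1000 = 559.7 kN.
Allowable strength R_n/Ω = 559.7 / 2 = 280 kN.

280 kN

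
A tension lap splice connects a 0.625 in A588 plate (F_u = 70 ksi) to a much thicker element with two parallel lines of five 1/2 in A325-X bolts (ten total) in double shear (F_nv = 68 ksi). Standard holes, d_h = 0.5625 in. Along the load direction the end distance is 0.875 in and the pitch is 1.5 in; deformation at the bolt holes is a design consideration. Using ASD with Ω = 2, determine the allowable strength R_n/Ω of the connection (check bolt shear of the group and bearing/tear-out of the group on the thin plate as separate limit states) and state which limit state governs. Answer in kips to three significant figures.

134 kips (bolt shear governs)

Bolt shear: A_b = π·0.5²/4 = 0.1963 in²; R_n = 68 × 0.1963 × 10 × 2 = 267 kips → 267 / 2 = 134 kips.
Bearing (1.2 l_c t F_u ≤ 2.4 d t F_u): upper limit = 2.4·0.5·0.625·70 = 52.5 kips.
  Edge l_c = 0.875 − 0.5625/2 = 0.5938 → r_n = 31.17 kips; interior l_c = 1.5 − 0.5625 = 0.9375 → r_n = 49.22 kips.
  R_n,bearing = 2·31.17 + 8·49.22 = 456.1 kips → 456.1 / 2 = 228 kips.
Bolt shear governs: 134 kips.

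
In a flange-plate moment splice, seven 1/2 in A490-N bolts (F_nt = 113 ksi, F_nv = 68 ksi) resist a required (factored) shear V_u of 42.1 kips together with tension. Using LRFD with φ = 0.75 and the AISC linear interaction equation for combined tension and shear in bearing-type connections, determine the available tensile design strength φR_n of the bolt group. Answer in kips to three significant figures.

A_b = π·0.5²/4 = 0.1963 in²; f_rv = 42.1 / (7 × 0.1963) = 30.63 ksi.
F'_nt = 1.3 F_nt − (F_nt / φF_nv) f_rv = 1.3·113 − (113/(0.75·68))·30.63 = 79.03 ksi, capped at F_nt → F'_nt = 79.03 ksi.
R_n = F'_nt · A_b · n = 79.03 × 0.1963 × 7 = 108.6 kips.
Design strength φR_n = 0.75 × 108.6 = 81.5 kips.

81.5 kips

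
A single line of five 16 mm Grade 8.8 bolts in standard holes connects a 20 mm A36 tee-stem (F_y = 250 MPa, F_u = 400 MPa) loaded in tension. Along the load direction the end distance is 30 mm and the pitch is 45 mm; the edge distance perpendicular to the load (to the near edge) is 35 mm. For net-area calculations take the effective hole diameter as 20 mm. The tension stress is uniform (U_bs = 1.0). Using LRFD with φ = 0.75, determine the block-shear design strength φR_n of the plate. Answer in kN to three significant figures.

Shear plane L_v = 30 + 4·45 = 210 mm; A_gv = 210 × 20 = 4200 mm².
A_nv = (210 − 4.5·20) × 20 = 2400 mm².
A_nt = (35 − 0.5·20) × 20 = 500 mm².
0.6 F_u A_nv = 576 kN; 0.6 F_y A_gv = 630 kN → shear rupture governs the shear term.
R_n = 576 + 1.0 × 400 × 500 / 1000 = 776 kN.
Design strength φR_n = 0.75 × 776 = 582 kN.

582 kN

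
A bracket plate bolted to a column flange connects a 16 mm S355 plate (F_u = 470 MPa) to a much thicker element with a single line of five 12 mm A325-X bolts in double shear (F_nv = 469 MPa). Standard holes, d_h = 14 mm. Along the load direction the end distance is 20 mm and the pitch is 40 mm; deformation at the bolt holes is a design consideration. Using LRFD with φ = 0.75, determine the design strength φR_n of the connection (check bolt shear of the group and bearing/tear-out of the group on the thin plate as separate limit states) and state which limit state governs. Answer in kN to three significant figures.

Bolt shear: A_b = π·12²/4 = 113.1 mm²; R_n = 469 × 113.1 × 5 × 2 / 1000 = 530.4 kN → 0.75 × 530.4 = 398 kN.
Bearing (1.2 l_c t F_u ≤ 2.4 d t F_u): upper limit = 2.4·12·16·470 / 1000 = 216.6 kN.
  Edge l_c = 20 − 14/2 = 13 → r_n = 117.3 kN; interior l_c = 40 − 14 = 26 → r_n = 216.6 kN.
  R_n,bearing = 1·117.3 + 4·216.6 = 983.6 kN → 0.75 × 983.6 = 738 kN.
Bolt shear governs: 398 kN.

398 kN (bolt shear governs)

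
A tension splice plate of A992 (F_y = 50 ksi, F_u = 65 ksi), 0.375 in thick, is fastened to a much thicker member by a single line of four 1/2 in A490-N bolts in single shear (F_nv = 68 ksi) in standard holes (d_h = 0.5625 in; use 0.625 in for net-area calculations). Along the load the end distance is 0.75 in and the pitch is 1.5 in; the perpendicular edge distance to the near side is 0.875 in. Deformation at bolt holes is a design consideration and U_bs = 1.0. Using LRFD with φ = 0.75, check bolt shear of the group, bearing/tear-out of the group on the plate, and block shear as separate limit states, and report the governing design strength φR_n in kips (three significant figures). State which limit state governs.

40.1 kips (bolt shear governs)

Bolt shear: A_b = π·0.5²/4 = 0.1963 in²; R_n = 68 × 0.1963 × 4 × 1 = 53.41 kips → 0.75 × 53.41 = 40.1 kips.
Bearing: edge l_c = 0.4688, r_n = 13.71 kips; interior l_c = 0.9375, r_n = 27.42 kips; R_n = 13.71 + 3·27.42 = 95.98 kips → 72 kips.
Block shear: A_gv = 1.969, A_nv = 1.148, A_nt = 0.2109 in²; R_n = min(0.6F_uA_nv, 0.6F_yA_gv) + U_bs·F_u·A_nt = 58.5 kips → 43.9 kips.
Bolt shear governs: 40.1 kips.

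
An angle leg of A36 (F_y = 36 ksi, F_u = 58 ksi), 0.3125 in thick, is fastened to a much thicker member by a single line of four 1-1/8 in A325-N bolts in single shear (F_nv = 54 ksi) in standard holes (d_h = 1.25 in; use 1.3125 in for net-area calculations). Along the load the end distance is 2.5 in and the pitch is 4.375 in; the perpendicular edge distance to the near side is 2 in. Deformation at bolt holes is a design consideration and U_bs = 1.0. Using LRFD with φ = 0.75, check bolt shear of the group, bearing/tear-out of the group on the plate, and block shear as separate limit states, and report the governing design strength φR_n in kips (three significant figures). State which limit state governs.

97.4 kips (block shear governs)

Bolt shear: A_b = π·1.125²/4 = 0.994 in²; R_n = 54 × 0.994 × 4 × 1 = 214.7 kips → 0.75 × 214.7 = 161 kips.
Bearing: edge l_c = 1.875, r_n = 40.78 kips; interior l_c = 3.125, r_n = 48.94 kips; R_n = 40.78 + 3·48.94 = 187.6 kips → 141 kips.
Block shear: A_gv = 4.883, A_nv = 3.447, A_nt = 0.4199 in²; R_n = min(0.6F_uA_nv, 0.6F_yA_gv) + U_bs·F_u·A_nt = 129.8 kips → 97.4 kips.
Block shear governs: 97.4 kips.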